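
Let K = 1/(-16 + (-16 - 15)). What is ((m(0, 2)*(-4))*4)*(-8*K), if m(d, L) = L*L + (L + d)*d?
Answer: -512/47 ≈ -10.894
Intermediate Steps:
K = -1/47 (K = 1/(-16 - 31) = 1/(-47) = -1/47 ≈ -0.021277)
m(d, L) = L**2 + d*(L + d)
((m(0, 2)*(-4))*4)*(-8*K) = (((2**2 + 0**2 + 2*0)*(-4))*4)*(-8*(-1/47)) = (((4 + 0 + 0)*(-4))*4)*(8/47) = ((4*(-4))*4)*(8/47) = -16*4*(8/47) = -64*8/47 = -512/47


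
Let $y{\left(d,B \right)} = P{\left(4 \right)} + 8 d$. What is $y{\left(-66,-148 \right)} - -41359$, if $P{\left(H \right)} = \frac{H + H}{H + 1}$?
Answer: $\frac{204163}{5} \approx 40833.0$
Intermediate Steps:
$P{\left(H \right)} = \frac{2 H}{1 + H}$
$y{\left(d,B \right)} = \frac{8}{5} + 8 d$ ($y{\left(d,B \right)} = 2 \cdot 4 \frac{1}{1 + 4} + 8 d = 2 \cdot 4 \cdot \frac{1}{5} + 8 d = \frac{8}{5} + 8 d$)
$y{\left(-66,-148 \right)} - -41359 = \left(\frac{8}{5} + 8 \left(-66\right)\right) - -41359 = \left(\frac{8}{5} - 528\right) + 41359 = - \frac{2632}{5} + 41359 = \frac{204163}{5}$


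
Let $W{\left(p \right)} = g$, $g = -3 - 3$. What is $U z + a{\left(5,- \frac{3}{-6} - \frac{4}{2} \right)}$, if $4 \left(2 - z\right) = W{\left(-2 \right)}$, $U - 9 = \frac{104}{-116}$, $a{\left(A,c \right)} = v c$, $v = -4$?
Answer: $\frac{1993}{58} \approx 34.362$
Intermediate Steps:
$g = -6$ ($g = -3 - 3 = -6$)
$a{\left(A,c \right)} = - 4 c$
$U = \frac{235}{29}$ ($U = 9 + \frac{104}{-116} = 9 + 104 \left(- \frac{1}{116}\right) = 9 - \frac{26}{29} = \frac{235}{29} \approx 8.1035$)
$W{\left(p \right)} = -6$
$z = \frac{7}{2}$ ($z = 2 - - \frac{3}{2} = 2 + \frac{3}{2} = \frac{7}{2} \approx 3.5$)
$U z + a{\left(5,- \frac{3}{-6} - \frac{4}{2} \right)} = \frac{235}{29} \cdot \frac{7}{2} - 4 \left(- \frac{3}{-6} - \frac{4}{2}\right) = \frac{1645}{58} - 4 \left(\left(-3\right) \left(- \frac{1}{6}\right) - 2\right) = \frac{1645}{58} - 4 \left(\frac{1}{2} - 2\right) = \frac{1645}{58} - -6 = \frac{1645}{58} + 6 = \frac{1993}{58}$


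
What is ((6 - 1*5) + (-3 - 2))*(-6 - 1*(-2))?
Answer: 16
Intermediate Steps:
((6 - 1*5) + (-3 - 2))*(-6 - 1*(-2)) = ((6 - 5) - 5)*(-6 + 2) = (1 - 5)*(-4) = -4*(-4) = 16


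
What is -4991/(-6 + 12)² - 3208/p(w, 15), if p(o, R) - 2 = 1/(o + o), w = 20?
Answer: -558199/324 ≈ -1722.8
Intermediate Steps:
p(o, R) = 2 + 1/(2*o) (p(o, R) = 2 + 1/(o + o) = 2 + 1/(2*o))
-4991/(-6 + 12)² - 3208/p(w, 15) = -4991/(-6 + 12)² - 3208/(2 + (½)/20) = -4991/(6²) - 3208/(2 + (½)*(1/20)) = -4991/36 - 3208/(2 + 1/40) = -4991*1/36 - 3208/81/40 = -4991/36 - 3208*40/81 = -4991/36 - 128320/81 = -558199/324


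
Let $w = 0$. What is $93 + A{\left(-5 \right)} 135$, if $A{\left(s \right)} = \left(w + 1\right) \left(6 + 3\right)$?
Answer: $1308$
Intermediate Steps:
$A{\left(s \right)} = 9$ ($A{\left(s \right)} = \left(0 + 1\right) \left(6 + 3\right) = 1 \cdot 9 = 9$)
$93 + A{\left(-5 \right)} 135 = 93 + 9 \cdot 135 = 93 + 1215 = 1308$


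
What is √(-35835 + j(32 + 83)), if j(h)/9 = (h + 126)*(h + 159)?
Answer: √558471 ≈ 747.31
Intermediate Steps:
j(h) = 9*(126 + h)*(159 + h) (j(h) = 9*((h + 126)*(h + 159)) = 9*((126 + h)*(159 + h)) = 9*(126 + h)*(159 + h))
√(-35835 + j(32 + 83)) = √(-35835 + (180306 + 9*(32 + 83)² + 2565*(32 + 83))) = √(-35835 + (180306 + 9*115² + 2565*115)) = √(-35835 + (180306 + 9*13225 + 294975)) = √(-35835 + (180306 + 119025 + 294975)) = √(-35835 + 594306) = √558471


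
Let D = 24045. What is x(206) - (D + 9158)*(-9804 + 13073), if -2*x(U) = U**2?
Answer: -108561825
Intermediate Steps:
x(U) = -U**2/2
x(206) - (D + 9158)*(-9804 + 13073) = -1/2*206**2 - (24045 + 9158)*(-9804 + 13073) = -1/2*42436 - 33203*3269 = -21218 - 1*108540607 = -21218 - 108540607 = -108561825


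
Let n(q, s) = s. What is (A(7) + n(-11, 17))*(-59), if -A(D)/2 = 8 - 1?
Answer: -177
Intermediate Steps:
A(D) = -14 (A(D) = -2*(8 - 1) = -2*7 = -14)
(A(7) + n(-11, 17))*(-59) = (-14 + 17)*(-59) = 3*(-59) = -177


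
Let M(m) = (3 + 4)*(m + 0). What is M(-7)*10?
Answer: -490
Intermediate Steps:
M(m) = 7*m
M(-7)*10 = (7*(-7))*10 = -49*10 = -490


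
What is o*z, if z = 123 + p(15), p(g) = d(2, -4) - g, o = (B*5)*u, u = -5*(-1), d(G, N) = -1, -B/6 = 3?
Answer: -48150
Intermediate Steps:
B = -18 (B = -6*3 = -18)
u = 5
o = -450 (o = -18*5*5 = -90*5 = -450)
p(g) = -1 - g
z = 107 (z = 123 + (-1 - 1*15) = 123 + (-1 - 15) = 123 - 16 = 107)
o*z = -450*107 = -48150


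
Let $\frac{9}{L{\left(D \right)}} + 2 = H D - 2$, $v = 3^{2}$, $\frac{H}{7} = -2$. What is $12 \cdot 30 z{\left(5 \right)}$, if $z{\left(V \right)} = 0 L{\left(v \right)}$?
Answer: $0$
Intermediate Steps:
$H = -14$ ($H = 7 \left(-2\right) = -14$)
$v = 9$
$L{\left(D \right)} = \frac{9}{-4 - 14 D}$ ($L{\left(D \right)} = \frac{9}{-2 - \left(2 + 14 D\right)} = \frac{9}{-4 - 14 D}$)
$z{\left(V \right)} = 0$ ($z{\left(V \right)} = 0 \frac{9}{2 \left(-2 - 63\right)} = 0 \frac{9}{2 \left(-65\right)} = 0 \cdot \frac{9}{2} \left(- \frac{1}{65}\right) = 0 \left(- \frac{9}{130}\right) = 0$)
$12 \cdot 30 z{\left(5 \right)} = 12 \cdot 30 \cdot 0 = 360 \cdot 0 = 0$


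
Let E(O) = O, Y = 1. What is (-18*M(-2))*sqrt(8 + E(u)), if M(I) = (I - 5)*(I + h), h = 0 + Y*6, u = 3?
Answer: 504*sqrt(11) ≈ 1671.6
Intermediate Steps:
h = 6 (h = 0 + 1*6 = 0 + 6 = 6)
M(I) = (-5 + I)*(6 + I) (M(I) = (I - 5)*(I + 6) = (-5 + I)*(6 + I))
(-18*M(-2))*sqrt(8 + E(u)) = (-18*(-30 - 2 + (-2)**2))*sqrt(8 + 3) = (-18*(-30 - 2 + 4))*sqrt(11) = (-18*(-28))*sqrt(11) = 504*sqrt(11)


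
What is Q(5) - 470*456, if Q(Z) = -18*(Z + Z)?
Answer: -214500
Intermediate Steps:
Q(Z) = -36*Z
Q(5) - 470*456 = -36*5 - 470*456 = -180 - 214320 = -214500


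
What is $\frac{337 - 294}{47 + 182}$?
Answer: $\frac{43}{229} \approx 0.18777$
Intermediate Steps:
$\frac{337 - 294}{47 + 182} = \frac{43}{229}$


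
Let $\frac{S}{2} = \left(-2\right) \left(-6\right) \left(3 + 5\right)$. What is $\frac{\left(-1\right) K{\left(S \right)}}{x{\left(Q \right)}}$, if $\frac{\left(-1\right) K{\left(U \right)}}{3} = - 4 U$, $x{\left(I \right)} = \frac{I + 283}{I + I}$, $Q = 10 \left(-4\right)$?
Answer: $\frac{20480}{27} \approx 758.52$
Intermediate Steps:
$S = 192$ ($S = 2 \left(-2\right) \left(-6\right) \left(3 + 5\right) = 2 \cdot 12 \cdot 8 = 2 \cdot 96 = 192$)
$Q = -40$
$x{\left(I \right)} = \frac{283 + I}{2 I}$
$K{\left(U \right)} = 12 U$ ($K{\left(U \right)} = - 3 \left(- 4 U\right) = 12 U$)
$\frac{\left(-1\right) K{\left(S \right)}}{x{\left(Q \right)}} = \frac{\left(-1\right) 12 \cdot 192}{\frac{1}{2} \frac{1}{-40} \left(283 - 40\right)} = \frac{\left(-1\right) 2304}{\frac{1}{2} \left(- \frac{1}{40}\right) 243} = - \frac{2304}{- \frac{243}{80}} = \left(-2304\right) \left(- \frac{80}{243}\right) = \frac{20480}{27}$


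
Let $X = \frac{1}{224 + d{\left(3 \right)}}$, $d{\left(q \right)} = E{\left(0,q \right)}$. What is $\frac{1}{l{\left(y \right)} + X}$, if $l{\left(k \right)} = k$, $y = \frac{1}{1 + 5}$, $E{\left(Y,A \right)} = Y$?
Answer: $\frac{672}{115} \approx 5.8435$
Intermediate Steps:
$y = \frac{1}{6} \approx 0.16667$
$d{\left(q \right)} = 0$
$X = \frac{1}{224}$ ($X = \frac{1}{224 + 0} = \frac{1}{224} \approx 0.0044643$)
$\frac{1}{l{\left(y \right)} + X} = \frac{1}{\frac{1}{6} + \frac{1}{224}} = \frac{1}{\frac{115}{672}} = \frac{672}{115}$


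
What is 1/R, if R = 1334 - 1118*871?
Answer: -1/972444 ≈ -1.0283e-6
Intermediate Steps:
R = -972444 (R = 1334 - 973778 = -972444)
1/R = 1/(-972444) = -1/972444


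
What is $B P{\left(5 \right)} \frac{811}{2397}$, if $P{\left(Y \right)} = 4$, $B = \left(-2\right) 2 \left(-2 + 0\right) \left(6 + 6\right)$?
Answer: $\frac{103808}{799} \approx 129.92$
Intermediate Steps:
$B = 96$ ($B = - 4 \left(\left(-2\right) 12\right) = \left(-4\right) \left(-24\right) = 96$)
$B P{\left(5 \right)} \frac{811}{2397} = 96 \cdot 4 \cdot \frac{811}{2397} = 384 \cdot 811 \cdot \frac{1}{2397} = 384 \cdot \frac{811}{2397} = \frac{103808}{799}$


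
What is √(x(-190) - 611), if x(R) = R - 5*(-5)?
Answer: 2*I*√194 ≈ 27.857*I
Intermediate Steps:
x(R) = 25 + R (x(R) = R + 25 = 25 + R)
√(x(-190) - 611) = √((25 - 190) - 611) = √(-165 - 611) = √(-776) = 2*I*√194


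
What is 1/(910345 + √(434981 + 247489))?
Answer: 182069/165745467311 - 3*√75830/828727336555 ≈ 1.0975e-6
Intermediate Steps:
1/(910345 + √(434981 + 247489)) = 1/(910345 + √682470) = 1/(910345 + 3*√75830)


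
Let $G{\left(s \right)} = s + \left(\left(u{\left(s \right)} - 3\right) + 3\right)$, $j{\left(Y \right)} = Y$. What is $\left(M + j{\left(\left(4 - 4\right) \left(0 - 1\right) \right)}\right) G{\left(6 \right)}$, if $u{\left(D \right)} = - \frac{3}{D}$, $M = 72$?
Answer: $396$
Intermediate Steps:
$G{\left(s \right)} = s - \frac{3}{s}$ ($G{\left(s \right)} = s + \left(\left(- \frac{3}{s} - 3\right) + 3\right) = s + \left(\left(-3 - \frac{3}{s}\right) + 3\right) = s - \frac{3}{s}$)
$\left(M + j{\left(\left(4 - 4\right) \left(0 - 1\right) \right)}\right) G{\left(6 \right)} = \left(72 + \left(4 - 4\right) \left(0 - 1\right)\right) \left(6 - \frac{3}{6}\right) = \left(72 + 0 \left(-1\right)\right) \left(6 - \frac{1}{2}\right) = \left(72 + 0\right) \left(6 - \frac{1}{2}\right) = 72 \cdot \frac{11}{2} = 396$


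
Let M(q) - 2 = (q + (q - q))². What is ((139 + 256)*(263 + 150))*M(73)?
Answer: 869672685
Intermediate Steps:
M(q) = 2 + q² (M(q) = 2 + (q + (q - q))² = 2 + (q + 0)² = 2 + q²)
((139 + 256)*(263 + 150))*M(73) = ((139 + 256)*(263 + 150))*(2 + 73²) = (395*413)*(2 + 5329) = 163135*5331 = 869672685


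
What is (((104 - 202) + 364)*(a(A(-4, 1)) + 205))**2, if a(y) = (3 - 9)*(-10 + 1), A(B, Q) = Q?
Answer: 4746383236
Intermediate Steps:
a(y) = 54 (a(y) = -6*(-9) = 54)
(((104 - 202) + 364)*(a(A(-4, 1)) + 205))**2 = (((104 - 202) + 364)*(54 + 205))**2 = ((-98 + 364)*259)**2 = (266*259)**2 = 68894**2 = 4746383236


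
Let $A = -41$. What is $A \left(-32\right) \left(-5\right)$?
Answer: $-6560$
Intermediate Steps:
$A \left(-32\right) \left(-5\right) = \left(-41\right) \left(-32\right) \left(-5\right) = 1312 \left(-5\right) = -6560$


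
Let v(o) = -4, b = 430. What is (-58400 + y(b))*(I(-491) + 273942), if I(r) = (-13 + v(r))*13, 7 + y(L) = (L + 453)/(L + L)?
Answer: -13748769608777/860 ≈ -1.5987e+10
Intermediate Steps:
y(L) = -7 + (453 + L)/(2*L) (y(L) = -7 + (L + 453)/(L + L) = -7 + (453 + L)/((2*L)) = -7 + (453 + L)*(1/(2*L)) = -7 + (453 + L)/(2*L))
I(r) = -221 (I(r) = (-13 - 4)*13 = -17*13 = -221)
(-58400 + y(b))*(I(-491) + 273942) = (-58400 + (1/2)*(453 - 13*430)/430)*(-221 + 273942) = (-58400 + (1/2)*(1/430)*(453 - 5590))*273721 = (-58400 + (1/2)*(1/430)*(-5137))*273721 = (-58400 - 5137/860)*273721 = -50229137/860*273721 = -13748769608777/860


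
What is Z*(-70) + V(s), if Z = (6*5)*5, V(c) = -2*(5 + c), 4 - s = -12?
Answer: -10542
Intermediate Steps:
s = 16 (s = 4 - 1*(-12) = 4 + 12 = 16)
V(c) = -10 - 2*c
Z = 150 (Z = 30*5 = 150)
Z*(-70) + V(s) = 150*(-70) + (-10 - 2*16) = -10500 + (-10 - 32) = -10500 - 42 = -10542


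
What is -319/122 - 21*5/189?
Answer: -3481/1098 ≈ -3.1703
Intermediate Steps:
-319/122 - 21*5/189 = -319*1/122 - 105*1/189 = -319/122 - 5/9 = -3481/1098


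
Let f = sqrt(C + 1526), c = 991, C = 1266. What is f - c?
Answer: -991 + 2*sqrt(698) ≈ -938.16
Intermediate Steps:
f = 2*sqrt(698) (f = sqrt(1266 + 1526) = sqrt(2792) = 2*sqrt(698) ≈ 52.839)
f - c = 2*sqrt(698) - 1*991 = 2*sqrt(698) - 991 = -991 + 2*sqrt(698)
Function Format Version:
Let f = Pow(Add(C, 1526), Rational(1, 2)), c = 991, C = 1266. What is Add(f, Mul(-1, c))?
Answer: Add(-991, Mul(2, Pow(698, Rational(1, 2)))) ≈ -938.16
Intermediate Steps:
f = Mul(2, Pow(698, Rational(1, 2))) (f = Pow(Add(1266, 1526), Rational(1, 2)) = Pow(2792, Rational(1, 2)) = Mul(2, Pow(698, Rational(1, 2))) ≈ 52.839)
Add(f, Mul(-1, c)) = Add(Mul(2, Pow(698, Rational(1, 2))), Mul(-1, 991)) = Add(Mul(2, Pow(698, Rational(1, 2))), -991) = Add(-991, Mul(2, Pow(698, Rational(1, 2))))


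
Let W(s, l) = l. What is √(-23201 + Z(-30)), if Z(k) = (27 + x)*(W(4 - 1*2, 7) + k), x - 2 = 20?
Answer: 2*I*√6082 ≈ 155.97*I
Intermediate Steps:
x = 22 (x = 2 + 20 = 22)
Z(k) = 343 + 49*k (Z(k) = (27 + 22)*(7 + k) = 49*(7 + k) = 343 + 49*k)
√(-23201 + Z(-30)) = √(-23201 + (343 + 49*(-30))) = √(-23201 + (343 - 1470)) = √(-23201 - 1127) = √(-24328) = 2*I*√6082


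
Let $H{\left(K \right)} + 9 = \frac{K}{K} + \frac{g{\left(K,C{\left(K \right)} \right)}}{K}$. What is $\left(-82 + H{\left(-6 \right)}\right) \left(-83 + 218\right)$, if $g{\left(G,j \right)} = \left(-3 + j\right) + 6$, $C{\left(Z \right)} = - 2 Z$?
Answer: $- \frac{24975}{2} \approx -12488.0$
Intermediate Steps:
$g{\left(G,j \right)} = 3 + j$
$H{\left(K \right)} = -8 + \frac{3 - 2 K}{K}$ ($H{\left(K \right)} = -9 + \left(\frac{K}{K} + \frac{3 - 2 K}{K}\right) = -9 + \left(1 + \frac{3 - 2 K}{K}\right) = -8 + \frac{3 - 2 K}{K}$)
$\left(-82 + H{\left(-6 \right)}\right) \left(-83 + 218\right) = \left(-82 - \left(10 - \frac{3}{-6}\right)\right) \left(-83 + 218\right) = \left(-82 + \left(-10 + 3 \left(- \frac{1}{6}\right)\right)\right) 135 = \left(-82 - \frac{21}{2}\right) 135 = \left(- \frac{185}{2}\right) 135 = - \frac{24975}{2}$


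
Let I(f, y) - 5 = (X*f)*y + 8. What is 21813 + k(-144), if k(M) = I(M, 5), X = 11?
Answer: 13906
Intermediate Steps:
I(f, y) = 13 + 11*f*y (I(f, y) = 5 + ((11*f)*y + 8) = 5 + (11*f*y + 8) = 5 + (8 + 11*f*y) = 13 + 11*f*y)
k(M) = 13 + 55*M (k(M) = 13 + 11*M*5 = 13 + 55*M)
21813 + k(-144) = 21813 + (13 + 55*(-144)) = 21813 + (13 - 7920) = 21813 - 7907 = 13906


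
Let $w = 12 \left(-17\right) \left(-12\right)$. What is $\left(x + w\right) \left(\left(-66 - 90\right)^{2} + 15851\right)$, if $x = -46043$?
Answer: $-1751952265$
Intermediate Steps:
$w = 2448$ ($w = \left(-204\right) \left(-12\right) = 2448$)
$\left(x + w\right) \left(\left(-66 - 90\right)^{2} + 15851\right) = \left(-46043 + 2448\right) \left(\left(-66 - 90\right)^{2} + 15851\right) = - 43595 \left(\left(-66 - 90\right)^{2} + 15851\right) = - 43595 \left(\left(-156\right)^{2} + 15851\right) = - 43595 \left(24336 + 15851\right) = \left(-43595\right) 40187 = -1751952265$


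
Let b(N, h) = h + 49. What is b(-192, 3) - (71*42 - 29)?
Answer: -2901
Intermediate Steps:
b(N, h) = 49 + h
b(-192, 3) - (71*42 - 29) = (49 + 3) - (71*42 - 29) = 52 - (2982 - 29) = 52 - 1*2953 = 52 - 2953 = -2901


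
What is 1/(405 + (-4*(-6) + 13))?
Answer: 1/442 ≈ 0.0022624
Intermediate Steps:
1/(405 + (-4*(-6) + 13)) = 1/(405 + (24 + 13)) = 1/(405 + 37) = 1/442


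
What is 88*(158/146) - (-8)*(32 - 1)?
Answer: 25056/73 ≈ 343.23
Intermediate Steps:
88*(158/146) - (-8)*(32 - 1) = 88*(158*(1/146)) - (-8)*31 = 88*(79/73) - 1*(-248) = 6952/73 + 248 = 25056/73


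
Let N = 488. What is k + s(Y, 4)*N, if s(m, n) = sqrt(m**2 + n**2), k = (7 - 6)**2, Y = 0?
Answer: 1953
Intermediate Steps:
k = 1 (k = 1**2 = 1)
k + s(Y, 4)*N = 1 + sqrt(0**2 + 4**2)*488 = 1 + sqrt(0 + 16)*488 = 1 + sqrt(16)*488 = 1 + 4*488 = 1 + 1952 = 1953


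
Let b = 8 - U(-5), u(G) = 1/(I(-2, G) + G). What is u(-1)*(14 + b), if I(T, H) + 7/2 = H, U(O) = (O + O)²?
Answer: 156/11 ≈ 14.182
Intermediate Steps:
U(O) = 4*O² (U(O) = (2*O)² = 4*O²)
I(T, H) = -7/2 + H
u(G) = 1/(-7/2 + 2*G) (u(G) = 1/((-7/2 + G) + G) = 1/(-7/2 + 2*G))
b = -92 (b = 8 - 4*(-5)² = 8 - 4*25 = 8 - 1*100 = 8 - 100 = -92)
u(-1)*(14 + b) = (2/(-7 + 4*(-1)))*(14 - 92) = (2/(-7 - 4))*(-78) = (2/(-11))*(-78) = (2*(-1/11))*(-78) = -2/11*(-78) = 156/11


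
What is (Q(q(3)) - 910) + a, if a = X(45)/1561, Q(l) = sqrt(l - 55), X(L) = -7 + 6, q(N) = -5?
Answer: -1420511/1561 + 2*I*sqrt(15) ≈ -910.0 + 7.746*I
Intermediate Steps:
X(L) = -1
Q(l) = sqrt(-55 + l)
a = -1/1561 ≈ -0.00064061
(Q(q(3)) - 910) + a = (sqrt(-55 - 5) - 910) - 1/1561 = (sqrt(-60) - 910) - 1/1561 = (2*I*sqrt(15) - 910) - 1/1561 = (-910 + 2*I*sqrt(15)) - 1/1561 = -1420511/1561 + 2*I*sqrt(15)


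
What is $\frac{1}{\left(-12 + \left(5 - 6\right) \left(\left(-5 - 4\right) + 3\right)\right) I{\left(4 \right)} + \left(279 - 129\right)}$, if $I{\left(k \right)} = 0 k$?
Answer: $\frac{1}{150} \approx 0.0066667$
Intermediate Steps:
$I{\left(k \right)} = 0$
$\frac{1}{\left(-12 + \left(5 - 6\right) \left(\left(-5 - 4\right) + 3\right)\right) I{\left(4 \right)} + \left(279 - 129\right)} = \frac{1}{\left(-12 + \left(5 - 6\right) \left(\left(-5 - 4\right) + 3\right)\right) 0 + \left(279 - 129\right)} = \frac{1}{\left(-12 - \left(-9 + 3\right)\right) 0 + 150} = \frac{1}{\left(-12 - -6\right) 0 + 150} = \frac{1}{\left(-12 + 6\right) 0 + 150} = \frac{1}{\left(-6\right) 0 + 150} = \frac{1}{0 + 150} = \frac{1}{150}$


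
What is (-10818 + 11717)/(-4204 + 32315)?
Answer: 899/28111 ≈ 0.031980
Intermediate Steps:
(-10818 + 11717)/(-4204 + 32315) = 899/28111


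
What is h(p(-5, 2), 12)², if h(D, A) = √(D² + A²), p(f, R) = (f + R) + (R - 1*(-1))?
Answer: 144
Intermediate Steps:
p(f, R) = 1 + f + 2*R (p(f, R) = (R + f) + (R + 1) = (R + f) + (1 + R) = 1 + f + 2*R)
h(D, A) = √(A² + D²)
h(p(-5, 2), 12)² = (√(12² + (1 - 5 + 2*2)²))² = (√(144 + (1 - 5 + 4)²))² = (√(144 + 0²))² = (√(144 + 0))² = (√144)² = 12² = 144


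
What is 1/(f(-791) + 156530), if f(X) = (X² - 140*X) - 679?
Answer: 1/892272 ≈ 1.1207e-6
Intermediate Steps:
f(X) = -679 + X² - 140*X
1/(f(-791) + 156530) = 1/((-679 + (-791)² - 140*(-791)) + 156530) = 1/((-679 + 625681 + 110740) + 156530) = 1/(735742 + 156530) = 1/892272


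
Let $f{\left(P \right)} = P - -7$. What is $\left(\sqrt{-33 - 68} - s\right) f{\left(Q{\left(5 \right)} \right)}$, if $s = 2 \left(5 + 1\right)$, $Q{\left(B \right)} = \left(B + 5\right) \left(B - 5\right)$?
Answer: $-84 + 7 i \sqrt{101} \approx -84.0 + 70.349 i$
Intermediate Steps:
$Q{\left(B \right)} = \left(-5 + B\right) \left(5 + B\right)$ ($Q{\left(B \right)} = \left(5 + B\right) \left(-5 + B\right) = \left(-5 + B\right) \left(5 + B\right)$)
$f{\left(P \right)} = 7 + P$ ($f{\left(P \right)} = P + 7 = 7 + P$)
$s = 12$ ($s = 2 \cdot 6 = 12$)
$\left(\sqrt{-33 - 68} - s\right) f{\left(Q{\left(5 \right)} \right)} = \left(\sqrt{-33 - 68} - 12\right) \left(7 - \left(25 - 5^{2}\right)\right) = \left(\sqrt{-101} - 12\right) \left(7 + \left(-25 + 25\right)\right) = \left(i \sqrt{101} - 12\right) \left(7 + 0\right) = \left(-12 + i \sqrt{101}\right) 7 = -84 + 7 i \sqrt{101}$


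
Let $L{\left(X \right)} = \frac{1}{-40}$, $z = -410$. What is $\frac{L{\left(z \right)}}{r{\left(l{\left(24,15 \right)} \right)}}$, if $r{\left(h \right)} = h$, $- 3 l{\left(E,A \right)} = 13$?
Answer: $\frac{3}{520} \approx 0.0057692$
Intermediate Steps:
$l{\left(E,A \right)} = - \frac{13}{3}$ ($l{\left(E,A \right)} = \left(- \frac{1}{3}\right) 13 = - \frac{13}{3}$)
$L{\left(X \right)} = - \frac{1}{40}$
$\frac{L{\left(z \right)}}{r{\left(l{\left(24,15 \right)} \right)}} = - \frac{1}{40 \left(- \frac{13}{3}\right)} = \left(- \frac{1}{40}\right) \left(- \frac{3}{13}\right) = \frac{3}{520}$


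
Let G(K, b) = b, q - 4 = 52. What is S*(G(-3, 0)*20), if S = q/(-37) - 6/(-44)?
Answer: 0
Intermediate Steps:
q = 56 (q = 4 + 52 = 56)
S = -1121/814 (S = 56/(-37) - 6/(-44) = 56*(-1/37) - 6*(-1/44) = -56/37 + 3/22 = -1121/814 ≈ -1.3771)
S*(G(-3, 0)*20) = -0*20 = -1121/814*0 = 0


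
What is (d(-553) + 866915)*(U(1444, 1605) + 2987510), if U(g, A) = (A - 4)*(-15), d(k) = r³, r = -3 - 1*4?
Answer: 2568081789140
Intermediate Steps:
r = -7 (r = -3 - 4 = -7)
d(k) = -343 (d(k) = (-7)³ = -343)
U(g, A) = 60 - 15*A (U(g, A) = (-4 + A)*(-15) = 60 - 15*A)
(d(-553) + 866915)*(U(1444, 1605) + 2987510) = (-343 + 866915)*((60 - 15*1605) + 2987510) = 866572*((60 - 24075) + 2987510) = 866572*(-24015 + 2987510) = 866572*2963495 = 2568081789140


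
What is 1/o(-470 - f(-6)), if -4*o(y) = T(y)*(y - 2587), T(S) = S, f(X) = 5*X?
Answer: -1/332970 ≈ -3.0033e-6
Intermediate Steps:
o(y) = -y*(-2587 + y)/4 (o(y) = -y*(y - 2587)/4 = -y*(-2587 + y)/4)
1/o(-470 - f(-6)) = 1/((-470 - 5*(-6))*(2587 - (-470 - 5*(-6)))/4) = 1/((-470 - 1*(-30))*(2587 - (-470 - 1*(-30)))/4) = 1/((-470 + 30)*(2587 - (-470 + 30))/4) = 1/((¼)*(-440)*(2587 - 1*(-440))) = 1/((¼)*(-440)*(2587 + 440)) = 1/((¼)*(-440)*3027) = 1/(-332970) = -1/332970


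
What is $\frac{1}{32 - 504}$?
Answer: $- \frac{1}{472} \approx -0.0021186$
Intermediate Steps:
$\frac{1}{32 - 504} = \frac{1}{-472} = - \frac{1}{472}$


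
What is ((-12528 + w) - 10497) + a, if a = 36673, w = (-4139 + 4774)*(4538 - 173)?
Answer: 2785423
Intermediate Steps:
w = 2771775 (w = 635*4365 = 2771775)
((-12528 + w) - 10497) + a = ((-12528 + 2771775) - 10497) + 36673 = (2759247 - 10497) + 36673 = 2748750 + 36673 = 2785423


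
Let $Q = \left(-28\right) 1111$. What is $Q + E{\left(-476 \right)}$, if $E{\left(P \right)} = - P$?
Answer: $-30632$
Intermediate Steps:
$Q = -31108$
$Q + E{\left(-476 \right)} = -31108 - -476 = -31108 + 476 = -30632$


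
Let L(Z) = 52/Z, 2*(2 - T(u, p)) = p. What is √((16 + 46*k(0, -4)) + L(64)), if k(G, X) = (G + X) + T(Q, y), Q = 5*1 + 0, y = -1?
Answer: I*√835/4 ≈ 7.2241*I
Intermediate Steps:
Q = 5 (Q = 5 + 0 = 5)
T(u, p) = 2 - p/2
k(G, X) = 5/2 + G + X (k(G, X) = (G + X) + (2 - ½*(-1)) = (G + X) + (2 + ½) = (G + X) + 5/2 = 5/2 + G + X)
√((16 + 46*k(0, -4)) + L(64)) = √((16 + 46*(5/2 + 0 - 4)) + 52/64) = √((16 + 46*(-3/2)) + 52*(1/64)) = √((16 - 69) + 13/16) = √(-53 + 13/16) = √(-835/16) = I*√835/4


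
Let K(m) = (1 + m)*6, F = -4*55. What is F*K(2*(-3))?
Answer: 6600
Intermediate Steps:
F = -220
K(m) = 6 + 6*m
F*K(2*(-3)) = -220*(6 + 6*(2*(-3))) = -220*(6 + 6*(-6)) = -220*(6 - 36) = -220*(-30) = 6600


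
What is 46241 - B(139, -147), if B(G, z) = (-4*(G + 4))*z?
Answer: -37843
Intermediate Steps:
B(G, z) = z*(-16 - 4*G) (B(G, z) = (-4*(4 + G))*z = (-16 - 4*G)*z = z*(-16 - 4*G))
46241 - B(139, -147) = 46241 - (-4)*(-147)*(4 + 139) = 46241 - (-4)*(-147)*143 = 46241 - 1*84084 = 46241 - 84084 = -37843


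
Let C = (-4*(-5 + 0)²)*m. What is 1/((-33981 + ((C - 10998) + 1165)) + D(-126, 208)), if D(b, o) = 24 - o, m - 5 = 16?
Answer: -1/46098 ≈ -2.1693e-5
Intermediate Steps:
m = 21 (m = 5 + 16 = 21)
C = -2100 (C = -4*(-5 + 0)²*21 = -4*(-5)²*21 = -4*25*21 = -100*21 = -2100)
1/((-33981 + ((C - 10998) + 1165)) + D(-126, 208)) = 1/((-33981 + ((-2100 - 10998) + 1165)) + (24 - 1*208)) = 1/((-33981 + (-13098 + 1165)) + (24 - 208)) = 1/((-33981 - 11933) - 184) = 1/(-45914 - 184) = 1/(-46098) = -1/46098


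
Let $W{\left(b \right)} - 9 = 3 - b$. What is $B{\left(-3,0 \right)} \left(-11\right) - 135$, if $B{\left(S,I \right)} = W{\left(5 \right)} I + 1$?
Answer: $-146$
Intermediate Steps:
$W{\left(b \right)} = 12 - b$ ($W{\left(b \right)} = 9 - \left(-3 + b\right) = 12 - b$)
$B{\left(S,I \right)} = 1 + 7 I$ ($B{\left(S,I \right)} = \left(12 - 5\right) I + 1 = 7 I + 1 = 1 + 7 I$)
$B{\left(-3,0 \right)} \left(-11\right) - 135 = \left(1 + 7 \cdot 0\right) \left(-11\right) - 135 = \left(1 + 0\right) \left(-11\right) - 135 = 1 \left(-11\right) - 135 = -11 - 135 = -146$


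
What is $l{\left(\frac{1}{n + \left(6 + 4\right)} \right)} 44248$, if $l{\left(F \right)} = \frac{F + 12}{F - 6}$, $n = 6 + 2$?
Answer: $- \frac{9601816}{107} \approx -89737.0$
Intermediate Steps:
$n = 8$
$l{\left(F \right)} = \frac{12 + F}{-6 + F}$
$l{\left(\frac{1}{n + \left(6 + 4\right)} \right)} 44248 = \frac{12 + \frac{1}{8 + \left(6 + 4\right)}}{-6 + \frac{1}{8 + \left(6 + 4\right)}} 44248 = \frac{12 + \frac{1}{8 + 10}}{-6 + \frac{1}{8 + 10}} \cdot 44248 = \frac{12 + \frac{1}{18}}{-6 + \frac{1}{18}} \cdot 44248 = \frac{1}{- \frac{107}{18}} \cdot \frac{217}{18} \cdot 44248 = \left(- \frac{18}{107}\right) \frac{217}{18} \cdot 44248 = \left(- \frac{217}{107}\right) 44248 = - \frac{9601816}{107}$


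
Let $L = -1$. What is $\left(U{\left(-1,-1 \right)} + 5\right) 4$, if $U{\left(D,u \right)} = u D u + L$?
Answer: $12$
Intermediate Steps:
$U{\left(D,u \right)} = -1 + D u^{2}$ ($U{\left(D,u \right)} = u D u - 1 = D u u - 1 = D u^{2} - 1 = -1 + D u^{2}$)
$\left(U{\left(-1,-1 \right)} + 5\right) 4 = \left(\left(-1 - \left(-1\right)^{2}\right) + 5\right) 4 = \left(\left(-1 - 1\right) + 5\right) 4 = \left(-2 + 5\right) 4 = 3 \cdot 4 = 12$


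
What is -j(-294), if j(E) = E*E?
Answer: -86436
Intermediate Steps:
j(E) = E²
-j(-294) = -1*(-294)² = -1*86436 = -86436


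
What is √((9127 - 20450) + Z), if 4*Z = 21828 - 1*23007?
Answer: I*√46471/2 ≈ 107.79*I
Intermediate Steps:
Z = -1179/4 (Z = (21828 - 1*23007)/4 = (21828 - 23007)/4 = (¼)*(-1179) = -1179/4 ≈ -294.75)
√((9127 - 20450) + Z) = √((9127 - 20450) - 1179/4) = √(-11323 - 1179/4) = √(-46471/4) = I*√46471/2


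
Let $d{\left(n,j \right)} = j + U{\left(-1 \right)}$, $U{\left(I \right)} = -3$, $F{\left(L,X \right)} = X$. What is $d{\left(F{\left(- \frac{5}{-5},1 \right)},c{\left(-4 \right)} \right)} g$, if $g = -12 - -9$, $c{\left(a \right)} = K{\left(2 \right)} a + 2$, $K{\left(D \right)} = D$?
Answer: $27$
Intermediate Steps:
$c{\left(a \right)} = 2 + 2 a$ ($c{\left(a \right)} = 2 a + 2 = 2 + 2 a$)
$d{\left(n,j \right)} = -3 + j$ ($d{\left(n,j \right)} = j - 3 = -3 + j$)
$g = -3$ ($g = -12 + 9 = -3$)
$d{\left(F{\left(- \frac{5}{-5},1 \right)},c{\left(-4 \right)} \right)} g = \left(-3 + \left(2 + 2 \left(-4\right)\right)\right) \left(-3\right) = \left(-3 + \left(2 - 8\right)\right) \left(-3\right) = \left(-3 - 6\right) \left(-3\right) = \left(-9\right) \left(-3\right) = 27$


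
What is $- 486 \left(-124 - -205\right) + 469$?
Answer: $-38897$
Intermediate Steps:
$- 486 \left(-124 - -205\right) + 469 = - 486 \left(-124 + 205\right) + 469 = \left(-486\right) 81 + 469 = -39366 + 469 = -38897$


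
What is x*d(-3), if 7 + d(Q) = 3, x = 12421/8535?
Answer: -49684/8535 ≈ -5.8212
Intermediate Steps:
x = 12421/8535 (x = 12421*(1/8535) = 12421/8535 ≈ 1.4553)
d(Q) = -4 (d(Q) = -7 + 3 = -4)
x*d(-3) = (12421/8535)*(-4) = -49684/8535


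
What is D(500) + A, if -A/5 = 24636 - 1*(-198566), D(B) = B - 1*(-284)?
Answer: -1115226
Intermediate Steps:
D(B) = 284 + B (D(B) = B + 284 = 284 + B)
A = -1116010 (A = -5*(24636 - 1*(-198566)) = -5*(24636 + 198566) = -5*223202 = -1116010)
D(500) + A = (284 + 500) - 1116010 = 784 - 1116010 = -1115226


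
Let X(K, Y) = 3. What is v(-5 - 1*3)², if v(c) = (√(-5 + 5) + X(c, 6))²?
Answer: 81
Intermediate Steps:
v(c) = 9 (v(c) = (√(-5 + 5) + 3)² = (√0 + 3)² = (0 + 3)² = 3² = 9)
v(-5 - 1*3)² = 9² = 81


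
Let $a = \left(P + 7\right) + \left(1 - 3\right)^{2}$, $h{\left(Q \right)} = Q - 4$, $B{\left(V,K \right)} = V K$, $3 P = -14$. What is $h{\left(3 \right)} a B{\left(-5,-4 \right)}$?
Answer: $- \frac{380}{3} \approx -126.67$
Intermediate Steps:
$P = - \frac{14}{3}$ ($P = \frac{1}{3} \left(-14\right) = - \frac{14}{3} \approx -4.6667$)
$B{\left(V,K \right)} = K V$
$h{\left(Q \right)} = -4 + Q$
$a = \frac{19}{3}$ ($a = \left(- \frac{14}{3} + 7\right) + \left(1 - 3\right)^{2} = \frac{7}{3} + \left(-2\right)^{2} = \frac{7}{3} + 4 = \frac{19}{3} \approx 6.3333$)
$h{\left(3 \right)} a B{\left(-5,-4 \right)} = \left(-4 + 3\right) \frac{19}{3} \left(\left(-4\right) \left(-5\right)\right) = \left(-1\right) \frac{19}{3} \cdot 20 = \left(- \frac{19}{3}\right) 20 = - \frac{380}{3}$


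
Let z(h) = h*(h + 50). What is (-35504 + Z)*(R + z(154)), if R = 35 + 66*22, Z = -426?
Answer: -1182204790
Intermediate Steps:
z(h) = h*(50 + h)
R = 1487 (R = 35 + 1452 = 1487)
(-35504 + Z)*(R + z(154)) = (-35504 - 426)*(1487 + 154*(50 + 154)) = -35930*(1487 + 154*204) = -35930*(1487 + 31416) = -35930*32903 = -1182204790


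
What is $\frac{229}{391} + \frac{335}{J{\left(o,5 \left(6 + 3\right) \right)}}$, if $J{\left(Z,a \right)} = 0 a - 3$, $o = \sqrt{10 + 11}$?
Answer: $- \frac{130298}{1173} \approx -111.08$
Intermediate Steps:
$o = \sqrt{21} \approx 4.5826$
$J{\left(Z,a \right)} = -3$ ($J{\left(Z,a \right)} = 0 - 3 = -3$)
$\frac{229}{391} + \frac{335}{J{\left(o,5 \left(6 + 3\right) \right)}} = \frac{229}{391} + \frac{335}{-3} = 229 \cdot \frac{1}{391} + 335 \left(- \frac{1}{3}\right) = \frac{229}{391} - \frac{335}{3} = - \frac{130298}{1173}$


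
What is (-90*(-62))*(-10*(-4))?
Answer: 223200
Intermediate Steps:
(-90*(-62))*(-10*(-4)) = 5580*40 = 223200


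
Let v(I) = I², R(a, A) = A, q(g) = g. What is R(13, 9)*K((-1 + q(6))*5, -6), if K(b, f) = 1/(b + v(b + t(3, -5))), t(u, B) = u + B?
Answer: 9/554 ≈ 0.016245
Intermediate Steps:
t(u, B) = B + u
K(b, f) = 1/(b + (-2 + b)²) (K(b, f) = 1/(b + (b + (-5 + 3))²) = 1/(b + (b - 2)²) = 1/(b + (-2 + b)²))
R(13, 9)*K((-1 + q(6))*5, -6) = 9/((-1 + 6)*5 + (-2 + (-1 + 6)*5)²) = 9/(5*5 + (-2 + 5*5)²) = 9/(25 + (-2 + 25)²) = 9/(25 + 23²) = 9/(25 + 529) = 9/554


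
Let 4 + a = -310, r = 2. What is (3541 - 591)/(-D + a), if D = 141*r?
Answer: -1475/298 ≈ -4.9497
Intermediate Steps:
a = -314 (a = -4 - 310 = -314)
D = 282 (D = 141*2 = 282)
(3541 - 591)/(-D + a) = (3541 - 591)/(-1*282 - 314) = 2950/(-282 - 314) = 2950/(-596) = 2950*(-1/596) = -1475/298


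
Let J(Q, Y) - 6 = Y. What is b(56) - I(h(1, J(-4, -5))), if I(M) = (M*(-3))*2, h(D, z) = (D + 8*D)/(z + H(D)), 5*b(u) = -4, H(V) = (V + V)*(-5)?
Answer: -34/5 ≈ -6.8000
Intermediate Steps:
J(Q, Y) = 6 + Y
H(V) = -10*V (H(V) = (2*V)*(-5) = -10*V)
b(u) = -⅘ (b(u) = (⅕)*(-4) = -⅘)
h(D, z) = 9*D/(z - 10*D) (h(D, z) = (D + 8*D)/(z - 10*D) = (9*D)/(z - 10*D) = 9*D/(z - 10*D))
I(M) = -6*M (I(M) = -3*M*2 = -6*M)
b(56) - I(h(1, J(-4, -5))) = -⅘ - (-6)*9*1/((6 - 5) - 10*1) = -⅘ - (-6)*9*1/(1 - 10) = -⅘ - (-6)*9*1/(-9) = -⅘ - (-6)*9*1*(-⅑) = -⅘ - (-6)*(-1) = -⅘ - 1*6 = -⅘ - 6 = -34/5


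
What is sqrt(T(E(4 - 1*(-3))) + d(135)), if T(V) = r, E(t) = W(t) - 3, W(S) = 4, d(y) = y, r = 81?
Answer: 6*sqrt(6) ≈ 14.697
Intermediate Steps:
E(t) = 1 (E(t) = 4 - 3 = 1)
T(V) = 81
sqrt(T(E(4 - 1*(-3))) + d(135)) = sqrt(81 + 135) = sqrt(216) = 6*sqrt(6)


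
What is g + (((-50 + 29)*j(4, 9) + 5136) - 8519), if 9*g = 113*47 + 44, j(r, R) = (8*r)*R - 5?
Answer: -8731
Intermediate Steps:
j(r, R) = -5 + 8*R*r (j(r, R) = 8*R*r - 5 = -5 + 8*R*r)
g = 595 (g = (113*47 + 44)/9 = (5311 + 44)/9 = (1/9)*5355 = 595)
g + (((-50 + 29)*j(4, 9) + 5136) - 8519) = 595 + (((-50 + 29)*(-5 + 8*9*4) + 5136) - 8519) = 595 + ((-21*(-5 + 288) + 5136) - 8519) = 595 + ((-21*283 + 5136) - 8519) = 595 + ((-5943 + 5136) - 8519) = 595 + (-807 - 8519) = 595 - 9326 = -8731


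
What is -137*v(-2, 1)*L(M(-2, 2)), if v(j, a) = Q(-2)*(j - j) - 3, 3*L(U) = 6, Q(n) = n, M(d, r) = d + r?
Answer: 822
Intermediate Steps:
L(U) = 2 (L(U) = (1/3)*6 = 2)
v(j, a) = -3 (v(j, a) = -2*(j - j) - 3 = -2*0 - 3 = 0 - 3 = -3)
-137*v(-2, 1)*L(M(-2, 2)) = -(-411)*2 = -137*(-6) = 822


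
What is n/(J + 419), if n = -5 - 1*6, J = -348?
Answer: -11/71 ≈ -0.15493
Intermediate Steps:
n = -11 (n = -5 - 6 = -11)
n/(J + 419) = -11/(-348 + 419) = -11/71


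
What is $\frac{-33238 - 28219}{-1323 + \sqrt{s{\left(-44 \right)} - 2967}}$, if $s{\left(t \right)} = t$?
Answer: $\frac{81307611}{1753340} + \frac{61457 i \sqrt{3011}}{1753340} \approx 46.373 + 1.9234 i$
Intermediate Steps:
$\frac{-33238 - 28219}{-1323 + \sqrt{s{\left(-44 \right)} - 2967}} = \frac{-33238 - 28219}{-1323 + \sqrt{-44 - 2967}} = - \frac{61457}{-1323 + \sqrt{-44 - 2967}} = - \frac{61457}{-1323 + \sqrt{-3011}} = - \frac{61457}{-1323 + i \sqrt{3011}}$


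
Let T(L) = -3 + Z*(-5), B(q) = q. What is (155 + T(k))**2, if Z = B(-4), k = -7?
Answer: 29584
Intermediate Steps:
Z = -4
T(L) = 17 (T(L) = -3 - 4*(-5) = -3 + 20 = 17)
(155 + T(k))**2 = (155 + 17)**2 = 172**2 = 29584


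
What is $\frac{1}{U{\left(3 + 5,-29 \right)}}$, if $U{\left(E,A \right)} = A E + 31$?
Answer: $- \frac{1}{201} \approx -0.0049751$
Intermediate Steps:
$U{\left(E,A \right)} = 31 + A E$
$\frac{1}{U{\left(3 + 5,-29 \right)}} = \frac{1}{31 - 29 \left(3 + 5\right)} = \frac{1}{31 - 232} = \frac{1}{-201} = - \frac{1}{201}$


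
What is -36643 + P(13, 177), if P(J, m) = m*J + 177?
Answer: -34165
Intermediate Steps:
P(J, m) = 177 + J*m (P(J, m) = J*m + 177 = 177 + J*m)
-36643 + P(13, 177) = -36643 + (177 + 13*177) = -36643 + (177 + 2301) = -36643 + 2478 = -34165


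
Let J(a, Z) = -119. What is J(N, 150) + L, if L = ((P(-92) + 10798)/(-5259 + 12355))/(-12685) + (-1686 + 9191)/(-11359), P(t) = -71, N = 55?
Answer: -122347805571753/1022454940840 ≈ -119.66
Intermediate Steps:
L = -675667611793/1022454940840 (L = ((-71 + 10798)/(-5259 + 12355))/(-12685) + (-1686 + 9191)/(-11359) = (10727/7096)*(-1/12685) + 7505*(-1/11359) = (10727*(1/7096))*(-1/12685) - 7505/11359 = (10727/7096)*(-1/12685) - 7505/11359 = -10727/90012760 - 7505/11359 = -675667611793/1022454940840 ≈ -0.66083)
J(N, 150) + L = -119 - 675667611793/1022454940840 = -122347805571753/1022454940840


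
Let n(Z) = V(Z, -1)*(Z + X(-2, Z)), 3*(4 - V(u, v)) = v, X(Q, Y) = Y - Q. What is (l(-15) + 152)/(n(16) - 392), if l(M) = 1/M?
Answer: -2279/3670 ≈ -0.62098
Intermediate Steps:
V(u, v) = 4 - v/3
n(Z) = 26/3 + 26*Z/3 (n(Z) = (4 - ⅓*(-1))*(Z + (Z - 1*(-2))) = (4 + ⅓)*(Z + (Z + 2)) = 13*(Z + (2 + Z))/3 = 13*(2 + 2*Z)/3 = 26/3 + 26*Z/3)
(l(-15) + 152)/(n(16) - 392) = (1/(-15) + 152)/((26/3 + (26/3)*16) - 392) = (-1/15 + 152)/((26/3 + 416/3) - 392) = 2279/(15*(442/3 - 392)) = 2279/(15*(-734/3)) = (2279/15)*(-3/734) = -2279/3670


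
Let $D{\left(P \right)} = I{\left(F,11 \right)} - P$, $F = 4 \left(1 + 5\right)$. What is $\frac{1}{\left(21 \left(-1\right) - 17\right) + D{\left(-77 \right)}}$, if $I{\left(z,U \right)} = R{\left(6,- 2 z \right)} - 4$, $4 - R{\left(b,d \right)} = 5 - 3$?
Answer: $\frac{1}{37} \approx 0.027027$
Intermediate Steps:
$R{\left(b,d \right)} = 2$ ($R{\left(b,d \right)} = 4 - \left(5 - 3\right) = 4 - 2 = 2$)
$F = 24$ ($F = 4 \cdot 6 = 24$)
$I{\left(z,U \right)} = -2$ ($I{\left(z,U \right)} = 2 - 4 = -2$)
$D{\left(P \right)} = -2 - P$
$\frac{1}{\left(21 \left(-1\right) - 17\right) + D{\left(-77 \right)}} = \frac{1}{\left(21 \left(-1\right) - 17\right) - -75} = \frac{1}{\left(-21 - 17\right) + \left(-2 + 77\right)} = \frac{1}{-38 + 75} = \frac{1}{37}$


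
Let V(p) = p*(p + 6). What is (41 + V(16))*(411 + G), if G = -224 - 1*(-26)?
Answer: 83709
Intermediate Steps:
G = -198 (G = -224 + 26 = -198)
V(p) = p*(6 + p)
(41 + V(16))*(411 + G) = (41 + 16*(6 + 16))*(411 - 198) = (41 + 16*22)*213 = (41 + 352)*213 = 393*213 = 83709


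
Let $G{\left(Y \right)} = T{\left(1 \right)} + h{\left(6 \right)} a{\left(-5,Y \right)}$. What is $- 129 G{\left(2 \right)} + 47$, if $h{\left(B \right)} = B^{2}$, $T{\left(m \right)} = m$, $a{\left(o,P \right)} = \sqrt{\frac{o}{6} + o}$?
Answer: $-82 - 774 i \sqrt{210} \approx -82.0 - 11216.0 i$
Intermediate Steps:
$a{\left(o,P \right)} = \frac{\sqrt{42} \sqrt{o}}{6}$ ($a{\left(o,P \right)} = \sqrt{o \frac{1}{6} + o} = \sqrt{\frac{o}{6} + o} = \sqrt{\frac{7 o}{6}} = \frac{\sqrt{42} \sqrt{o}}{6}$)
$G{\left(Y \right)} = 1 + 6 i \sqrt{210}$ ($G{\left(Y \right)} = 1 + 6^{2} \frac{\sqrt{42} \sqrt{-5}}{6} = 1 + 36 \frac{\sqrt{42} i \sqrt{5}}{6} = 1 + 36 \frac{i \sqrt{210}}{6} = 1 + 6 i \sqrt{210}$)
$- 129 G{\left(2 \right)} + 47 = - 129 \left(1 + 6 i \sqrt{210}\right) + 47 = \left(-129 - 774 i \sqrt{210}\right) + 47 = -82 - 774 i \sqrt{210}$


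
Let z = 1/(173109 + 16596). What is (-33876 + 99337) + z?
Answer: 12418279006/189705 ≈ 65461.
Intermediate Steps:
z = 1/189705 ≈ 5.2713e-6
(-33876 + 99337) + z = (-33876 + 99337) + 1/189705 = 65461 + 1/189705 = 12418279006/189705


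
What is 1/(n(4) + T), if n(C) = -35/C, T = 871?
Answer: 4/3449 ≈ 0.0011598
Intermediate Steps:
1/(n(4) + T) = 1/(-35/4 + 871) = 1/(3449/4) = 4/3449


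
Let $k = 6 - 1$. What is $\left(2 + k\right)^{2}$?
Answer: $49$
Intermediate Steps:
$k = 5$ ($k = 6 - 1 = 5$)
$\left(2 + k\right)^{2} = \left(2 + 5\right)^{2} = 7^{2} = 49$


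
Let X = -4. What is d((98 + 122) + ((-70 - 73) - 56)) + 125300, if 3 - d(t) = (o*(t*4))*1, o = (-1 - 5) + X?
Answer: 126143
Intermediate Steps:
o = -10 (o = (-1 - 5) - 4 = -6 - 4 = -10)
d(t) = 3 + 40*t (d(t) = 3 - (-10*t*4) = 3 - (-40*t) = 3 - (-40)*t = 3 + 40*t)
d((98 + 122) + ((-70 - 73) - 56)) + 125300 = (3 + 40*((98 + 122) + ((-70 - 73) - 56))) + 125300 = (3 + 40*(220 + (-143 - 56))) + 125300 = (3 + 40*(220 - 199)) + 125300 = (3 + 40*21) + 125300 = (3 + 840) + 125300 = 843 + 125300 = 126143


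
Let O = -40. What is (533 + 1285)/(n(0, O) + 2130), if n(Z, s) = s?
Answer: 909/1045 ≈ 0.86986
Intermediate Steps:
(533 + 1285)/(n(0, O) + 2130) = (533 + 1285)/(-40 + 2130) = 1818/2090 = 1818*(1/2090) = 909/1045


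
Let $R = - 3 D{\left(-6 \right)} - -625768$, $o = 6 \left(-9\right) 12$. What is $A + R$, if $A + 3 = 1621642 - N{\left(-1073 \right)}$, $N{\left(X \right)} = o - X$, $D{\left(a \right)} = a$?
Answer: $2247000$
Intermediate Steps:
$o = -648$ ($o = \left(-54\right) 12 = -648$)
$N{\left(X \right)} = -648 - X$
$A = 1621214$ ($A = -3 + \left(1621642 - \left(-648 - -1073\right)\right) = -3 + \left(1621642 - \left(-648 + 1073\right)\right) = -3 + \left(1621642 - 425\right) = -3 + 1621217 = 1621214$)
$R = 625786$ ($R = \left(-3\right) \left(-6\right) - -625768 = 18 + 625768 = 625786$)
$A + R = 1621214 + 625786 = 2247000$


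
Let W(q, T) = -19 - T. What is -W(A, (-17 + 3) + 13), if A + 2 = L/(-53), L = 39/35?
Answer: 18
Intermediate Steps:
L = 39/35 (L = 39*(1/35) = 39/35 ≈ 1.1143)
A = -3749/1855 (A = -2 + (39/35)/(-53) = -2 + (39/35)*(-1/53) = -2 - 39/1855 = -3749/1855 ≈ -2.0210)
-W(A, (-17 + 3) + 13) = -(-19 - ((-17 + 3) + 13)) = -(-19 - (-14 + 13)) = -(-19 - 1*(-1)) = -(-19 + 1) = -1*(-18) = 18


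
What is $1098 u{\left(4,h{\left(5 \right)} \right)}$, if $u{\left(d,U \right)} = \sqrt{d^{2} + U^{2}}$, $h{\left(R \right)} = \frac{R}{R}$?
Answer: $1098 \sqrt{17} \approx 4527.2$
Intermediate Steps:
$h{\left(R \right)} = 1$
$u{\left(d,U \right)} = \sqrt{U^{2} + d^{2}}$
$1098 u{\left(4,h{\left(5 \right)} \right)} = 1098 \sqrt{1^{2} + 4^{2}} = 1098 \sqrt{1 + 16} = 1098 \sqrt{17}$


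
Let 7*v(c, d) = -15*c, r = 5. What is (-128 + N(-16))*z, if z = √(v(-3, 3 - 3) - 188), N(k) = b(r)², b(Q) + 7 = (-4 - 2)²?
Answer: 713*I*√8897/7 ≈ 9607.6*I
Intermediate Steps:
b(Q) = 29 (b(Q) = -7 + (-4 - 2)² = -7 + (-6)² = -7 + 36 = 29)
v(c, d) = -15*c/7 (v(c, d) = (-15*c)/7 = -15*c/7)
N(k) = 841 (N(k) = 29² = 841)
z = I*√8897/7 (z = √(-15/7*(-3) - 188) = √(45/7 - 188) = √(-1271/7) = I*√8897/7 ≈ 13.475*I)
(-128 + N(-16))*z = (-128 + 841)*(I*√8897/7) = 713*(I*√8897/7) = 713*I*√8897/7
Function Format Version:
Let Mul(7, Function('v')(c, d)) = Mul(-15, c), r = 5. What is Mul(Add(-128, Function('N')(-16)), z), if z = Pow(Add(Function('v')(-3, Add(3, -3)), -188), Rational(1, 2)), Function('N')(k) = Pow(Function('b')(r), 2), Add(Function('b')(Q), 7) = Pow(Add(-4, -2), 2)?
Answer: Mul(Rational(713, 7), I, Pow(8897, Rational(1, 2))) ≈ Mul(9607.6, I)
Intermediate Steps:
Function('b')(Q) = 29 (Function('b')(Q) = Add(-7, Pow(Add(-4, -2), 2)) = Add(-7, Pow(-6, 2)) = Add(-7, 36) = 29)
Function('v')(c, d) = Mul(Rational(-15, 7), c) (Function('v')(c, d) = Mul(Rational(1, 7), Mul(-15, c)) = Mul(Rational(-15, 7), c))
Function('N')(k) = 841 (Function('N')(k) = Pow(29, 2) = 841)
z = Mul(Rational(1, 7), I, Pow(8897, Rational(1, 2))) (z = Pow(Add(Mul(Rational(-15, 7), -3), -188), Rational(1, 2)) = Pow(Add(Rational(45, 7), -188), Rational(1, 2)) = Pow(Rational(-1271, 7), Rational(1, 2)) = Mul(Rational(1, 7), I, Pow(8897, Rational(1, 2))) ≈ Mul(13.475, I))
Mul(Add(-128, Function('N')(-16)), z) = Mul(Add(-128, 841), Mul(Rational(1, 7), I, Pow(8897, Rational(1, 2)))) = Mul(713, Mul(Rational(1, 7), I, Pow(8897, Rational(1, 2)))) = Mul(Rational(713, 7), I, Pow(8897, Rational(1, 2)))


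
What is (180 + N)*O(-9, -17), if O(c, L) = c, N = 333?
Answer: -4617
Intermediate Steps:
(180 + N)*O(-9, -17) = (180 + 333)*(-9) = 513*(-9) = -4617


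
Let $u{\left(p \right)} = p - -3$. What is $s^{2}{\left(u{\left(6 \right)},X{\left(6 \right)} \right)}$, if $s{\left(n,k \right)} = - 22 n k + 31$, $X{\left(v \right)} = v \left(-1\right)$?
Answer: $1485961$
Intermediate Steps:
$u{\left(p \right)} = 3 + p$ ($u{\left(p \right)} = p + 3 = 3 + p$)
$X{\left(v \right)} = - v$
$s{\left(n,k \right)} = 31 - 22 k n$ ($s{\left(n,k \right)} = - 22 k n + 31 = 31 - 22 k n$)
$s^{2}{\left(u{\left(6 \right)},X{\left(6 \right)} \right)} = \left(31 - 22 \left(\left(-1\right) 6\right) \left(3 + 6\right)\right)^{2} = \left(31 - \left(-132\right) 9\right)^{2} = \left(31 + 1188\right)^{2} = 1219^{2} = 1485961$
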